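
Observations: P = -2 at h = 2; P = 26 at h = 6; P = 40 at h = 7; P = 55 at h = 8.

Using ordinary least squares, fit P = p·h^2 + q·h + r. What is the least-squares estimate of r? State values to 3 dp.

r = -1.439

XᵀX·[p, q, r]ᵀ = XᵀP reads: 7809·p + 1079·q + 153·r = 6408;  1079·p + 153·q + 23·r = 872;  153·p + 23·q + 4·r = 119.
Inverting the 3×3 Gram matrix, [p, q, r]ᵀ = [554/451, -1239/451, -59/41]ᵀ.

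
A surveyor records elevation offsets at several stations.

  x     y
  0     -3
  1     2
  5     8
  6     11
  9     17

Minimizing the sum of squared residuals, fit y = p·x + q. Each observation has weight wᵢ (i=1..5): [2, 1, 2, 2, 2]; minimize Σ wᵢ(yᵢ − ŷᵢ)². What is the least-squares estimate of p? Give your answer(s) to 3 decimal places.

p = 2.140

Compute the Gram sums: Σwᵢ·x·x = 285, Σwᵢ·x = 41, Σwᵢ·1 = 9.
Right-hand side: Σwᵢ·x·y = 520, Σwᵢ·y = 68.
MᵀWM·[p, q]ᵀ = MᵀWy becomes [[285, 41]; [41, 9]]·[p, q]ᵀ = [520, 68]ᵀ.
Eliminating q: 9·(row 1) − 41·(row 2) gives 884·p = 9·520 − 41·68 = 1892, so p = 473/221.
Then q = (68 − 41·(473/221))/9 = -485/221.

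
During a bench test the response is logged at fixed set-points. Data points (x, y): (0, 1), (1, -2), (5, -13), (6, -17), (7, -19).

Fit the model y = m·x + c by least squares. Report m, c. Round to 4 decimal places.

m = -2.8866, c = 0.9691

Entries of AᵀA: Σx·x = 111, Σx = 19, Σ1 = 5.
For Aᵀy: Σx·y = -302, Σy = -50.
AᵀA·[m, c]ᵀ = Aᵀy becomes [[111, 19]; [19, 5]]·[m, c]ᵀ = [-302, -50]ᵀ.
Determinant 111·5 − 19² = 194.
m = ((-302)·5 − 19·(-50))/194 = -280/97; c = (111·(-50) − 19·(-302))/194 = 94/97.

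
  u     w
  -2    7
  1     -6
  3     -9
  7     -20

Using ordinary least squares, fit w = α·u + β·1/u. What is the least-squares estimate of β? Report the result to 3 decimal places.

β = -3.090

Setting ∂/∂α … = 0 gives: 63·α + 4·β = -187;  4·α + (2437/1764)·β = -215/14.
(Σu·u = 63, Σu·1/u = 4, Σ1/u·1/u = 2437/1764, Σu·w = -187, Σ1/u·w = -215/14.)
Δ = 63·(2437/1764) − 4² = 1989/28.
α = ((-187)·(2437/1764) − 4·(-215/14))/(1989/28) = -347359/125307; β = (63·(-215/14) − 4·(-187))/(1989/28) = -6146/1989.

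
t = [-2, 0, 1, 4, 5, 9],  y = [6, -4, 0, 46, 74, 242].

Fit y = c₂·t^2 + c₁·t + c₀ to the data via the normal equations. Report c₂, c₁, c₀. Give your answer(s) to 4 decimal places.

c₂ = 2.9444, c₁ = 0.8351, c₀ = -4.0217

Normal-equation sums: Σt^2·t^2 = 7459, Σt^2·t = 911, Σt^2 = 127, Σt·t = 127, Σt = 17, Σ1 = 6.
Right-hand side: Σt^2·y = 22212, Σt·y = 2720, Σy = 364.
MᵀM·[c₂, c₁, c₀]ᵀ = Mᵀy becomes [[7459, 911, 127]; [911, 127, 17]; [127, 17, 6]]·[c₂, c₁, c₀]ᵀ = [22212, 2720, 364]ᵀ.
Solving the 3×3 system (Gaussian elimination) gives c₂ = 319387/108474, c₁ = 90583/108474, c₀ = -72709/18079.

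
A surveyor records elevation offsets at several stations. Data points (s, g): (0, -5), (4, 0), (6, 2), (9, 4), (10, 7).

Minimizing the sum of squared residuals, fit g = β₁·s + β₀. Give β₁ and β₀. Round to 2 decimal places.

Entries of AᵀA: Σs·s = 233, Σs = 29, Σ1 = 5.
For Aᵀg: Σs·g = 118, Σg = 8.
Eliminating β₀: 5·(row 1) − 29·(row 2) gives 324·β₁ = 5·118 − 29·8 = 358, so β₁ = 179/162.
Then β₀ = (8 − 29·(179/162))/5 = -779/162.

β₁ = 1.10, β₀ = -4.81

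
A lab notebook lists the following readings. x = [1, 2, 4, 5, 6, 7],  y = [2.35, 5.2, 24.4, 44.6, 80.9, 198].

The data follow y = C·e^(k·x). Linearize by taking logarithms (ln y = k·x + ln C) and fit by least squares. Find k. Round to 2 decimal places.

k = 0.72

Taking logs, ln y = k·x + ln C, so regress ln y on x.
AᵀA = [[131.0000, 25.0000]; [25.0000, 6]], rhs = [99.2959, 19.1769]ᵀ  (here Σx = 25.0000, Σ(x)² = 131.0000, Σln y = 19.1769, Σx·ln y = 99.2959).
Slope k = (n·Σx·ln y − Σx·Σln y)/(n·Σ(x)² − (Σx)²) = (6·99.2959 − 25.0000·19.1769)/161.0000 = 0.72269; ln C = (Σln y − k·Σx)/n = 0.18493.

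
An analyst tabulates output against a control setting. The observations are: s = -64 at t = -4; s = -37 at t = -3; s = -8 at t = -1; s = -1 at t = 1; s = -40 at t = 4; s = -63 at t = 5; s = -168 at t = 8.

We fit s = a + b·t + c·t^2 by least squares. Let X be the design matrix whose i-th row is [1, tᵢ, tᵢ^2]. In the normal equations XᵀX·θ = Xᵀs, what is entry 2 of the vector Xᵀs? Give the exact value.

-1445

Entry 2 ↔ basis t, so (Xᵀs)_{2} = Σᵢ (t)·sᵢ = (-4)·(-64) + (-3)·(-37) + (-1)·(-8) + (1)·(-1) + (4)·(-40) + (5)·(-63) + (8)·(-168) = -1445.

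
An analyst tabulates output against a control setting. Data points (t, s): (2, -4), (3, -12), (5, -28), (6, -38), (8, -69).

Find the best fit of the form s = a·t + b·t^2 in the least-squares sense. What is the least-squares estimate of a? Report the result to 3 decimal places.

a = -0.471

The normal system MᵀM·[a, b]ᵀ = Mᵀs is [[138, 888]; [888, 6114]]·[a, b]ᵀ = [-964, -6608]ᵀ.
Δ = 138·6114 − 888² = 55188.
a = ((-964)·6114 − 888·(-6608))/55188 = -722/1533; b = (138·(-6608) − 888·(-964))/55188 = -1552/1533.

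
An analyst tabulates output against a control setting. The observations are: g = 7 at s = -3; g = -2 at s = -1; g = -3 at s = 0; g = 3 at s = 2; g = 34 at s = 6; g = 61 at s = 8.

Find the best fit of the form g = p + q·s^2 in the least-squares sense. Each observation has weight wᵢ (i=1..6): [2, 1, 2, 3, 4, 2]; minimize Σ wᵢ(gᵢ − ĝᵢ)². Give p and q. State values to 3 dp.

p = -1.916, q = 0.990

With design matrix A, AᵀWA = [[14, 303]; [303, 13587]] and AᵀWg = [273, 12864]ᵀ.
det = 14·13587 − 303² = 98409.
p = (273·13587 − 303·12864)/98409 = -62847/32803; q = (14·12864 − 303·273)/98409 = 32459/32803.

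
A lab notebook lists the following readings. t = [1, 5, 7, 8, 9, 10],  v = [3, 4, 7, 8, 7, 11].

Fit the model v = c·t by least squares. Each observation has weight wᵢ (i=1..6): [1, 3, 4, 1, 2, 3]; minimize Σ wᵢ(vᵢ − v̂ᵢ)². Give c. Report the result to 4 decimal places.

With design matrix A, AᵀWA = [[798]] and AᵀWv = [779]ᵀ.
c = 779/798 = 0.97619.

c = 0.9762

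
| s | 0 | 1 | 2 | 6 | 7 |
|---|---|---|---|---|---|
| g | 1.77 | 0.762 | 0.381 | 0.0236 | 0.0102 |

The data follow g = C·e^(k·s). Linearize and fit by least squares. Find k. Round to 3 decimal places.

With ln gᵢ as the transformed response and sᵢ as the regressor:
AᵀA = [[90.0000, 16.0000]; [16.0000, 5]], rhs = [-56.7783, -8.9977]ᵀ  (here Σs = 16.0000, Σ(s)² = 90.0000, Σln g = -8.9977, Σs·ln g = -56.7783).
Δ = 90.0000·5 − (16.0000)² = 194.0000; k = (-56.7783·5 − 16.0000·-8.9977)/194.0000 = -0.72128, ln C = (90.0000·-8.9977 − 16.0000·-56.7783)/194.0000 = 0.50858.

k = -0.721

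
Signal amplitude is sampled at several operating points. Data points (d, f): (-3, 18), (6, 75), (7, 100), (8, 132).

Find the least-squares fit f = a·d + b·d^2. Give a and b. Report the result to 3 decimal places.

a = 0.140, b = 2.040

Compute the Gram sums: Σd·d = 158, Σd·d^2 = 1044, Σd^2·d^2 = 7874.
Right-hand side: Σd·f = 2152, Σd^2·f = 16210.
MᵀM·[a, b]ᵀ = Mᵀf becomes [[158, 1044]; [1044, 7874]]·[a, b]ᵀ = [2152, 16210]ᵀ.
Eliminating b: 7874·(row 1) − 1044·(row 2) gives 154156·a = 7874·2152 − 1044·16210 = 21608, so a = 5402/38539.
Then b = (16210 − 1044·(5402/38539))/7874 = 78623/38539.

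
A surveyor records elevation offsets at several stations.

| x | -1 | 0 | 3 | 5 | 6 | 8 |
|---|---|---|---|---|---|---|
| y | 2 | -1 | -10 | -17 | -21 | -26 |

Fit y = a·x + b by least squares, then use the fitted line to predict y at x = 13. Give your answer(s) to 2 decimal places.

ŷ = -42.37

Normal-equation sums: Σx·x = 135, Σx = 21, Σ1 = 6.
Right-hand side: Σx·y = -451, Σy = -73.
So AᵀA·[a, b]ᵀ = Aᵀy: [[135, 21]; [21, 6]]·[a, b]ᵀ = [-451, -73]ᵀ.
det = 135·6 − 21² = 369.
a = ((-451)·6 − 21·(-73))/369 = -391/123; b = (135·(-73) − 21·(-451))/369 = -128/123.
At x = 13: ŷ = (-391/123)·(13) + (-128/123)·(1) = -1737/41.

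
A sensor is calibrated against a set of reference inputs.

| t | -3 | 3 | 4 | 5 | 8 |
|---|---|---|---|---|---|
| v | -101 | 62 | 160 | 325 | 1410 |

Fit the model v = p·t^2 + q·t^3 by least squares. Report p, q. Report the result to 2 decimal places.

p = -2.11, q = 3.02

Normal-equation sums: Σt^2·t^2 = 5139, Σt^2·t^3 = 36917, Σt^3·t^3 = 283323.
Moment sums: Σt^2·v = 100574, Σt^3·v = 777186.
Normal equations: [[5139, 36917]; [36917, 283323]]·[p, q]ᵀ = [100574, 777186]ᵀ.
det = 5139·283323 − 36917² = 93132008.
p = (100574·283323 − 36917·777186)/93132008 = -24556020/11641501; q = (5139·777186 − 36917·100574)/93132008 = 35133562/11641501.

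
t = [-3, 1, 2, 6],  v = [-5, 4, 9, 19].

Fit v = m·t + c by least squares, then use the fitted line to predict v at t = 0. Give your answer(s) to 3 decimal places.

AᵀA·[m, c]ᵀ = Aᵀv reads: 50·m + 6·c = 151;  6·m + 4·c = 27.
det = 50·4 − 6² = 164.
m = (151·4 − 6·27)/164 = 221/82; c = (50·27 − 6·151)/164 = 111/41.
At t = 0: v̂ = (221/82)·(0) + (111/41)·(1) = 111/41.

v̂ = 2.707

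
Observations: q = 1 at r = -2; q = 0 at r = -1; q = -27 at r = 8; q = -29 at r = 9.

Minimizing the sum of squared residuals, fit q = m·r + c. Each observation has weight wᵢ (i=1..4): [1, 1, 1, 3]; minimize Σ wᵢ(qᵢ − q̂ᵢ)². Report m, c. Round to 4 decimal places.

XᵀWX·[m, c]ᵀ = XᵀWq reads: 312·m + 32·c = -1001;  32·m + 6·c = -113.
Eliminating c: 6·(row 1) − 32·(row 2) gives 848·m = 6·(-1001) − 32·(-113) = -2390, so m = -1195/424.
Then c = ((-113) − 32·(-1195/424))/6 = -403/106.

m = -2.8184, c = -3.8019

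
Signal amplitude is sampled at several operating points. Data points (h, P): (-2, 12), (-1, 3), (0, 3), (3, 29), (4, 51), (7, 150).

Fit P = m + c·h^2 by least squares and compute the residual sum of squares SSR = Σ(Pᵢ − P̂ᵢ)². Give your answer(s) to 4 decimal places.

The normal equations are: 6·m + 79·c = 248;  79·m + 2755·c = 8478.
(Σ1 = 6, Σh^2 = 79, Σh^2·h^2 = 2755, ΣP = 248, Σh^2·P = 8478.)
Determinant 6·2755 − 79² = 10289.
m = (248·2755 − 79·8478)/10289 = 13478/10289; c = (6·8478 − 79·248)/10289 = 31276/10289.
Residuals: -15114/10289, -13887/10289, 17389/10289, 3419/10289, 10845/10289, -2652/10289; SSR = 83584/10289.

SSR = 8.1236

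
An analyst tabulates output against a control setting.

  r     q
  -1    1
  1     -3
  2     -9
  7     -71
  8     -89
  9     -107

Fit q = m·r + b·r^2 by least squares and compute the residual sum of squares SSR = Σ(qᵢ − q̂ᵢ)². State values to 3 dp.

SSR = 5.619

MᵀM·[m, b]ᵀ = Mᵀq reads: 200·m + 1592·b = -2194;  1592·m + 13076·b = -17880.
(Σr·r = 200, Σr·r^2 = 1592, Σr^2·r^2 = 13076, Σr·q = -2194, Σr^2·q = -17880.)
det = 200·13076 − 1592² = 80736.
m = ((-2194)·13076 − 1592·(-17880))/80736 = -27973/10092; b = (200·(-17880) − 1592·(-2194))/80736 = -5197/5046.
Residuals: -7487/10092, 93/116, 3347/5046, -3805/3364, -2297/2523, 4609/3364; SSR = 28351/5046.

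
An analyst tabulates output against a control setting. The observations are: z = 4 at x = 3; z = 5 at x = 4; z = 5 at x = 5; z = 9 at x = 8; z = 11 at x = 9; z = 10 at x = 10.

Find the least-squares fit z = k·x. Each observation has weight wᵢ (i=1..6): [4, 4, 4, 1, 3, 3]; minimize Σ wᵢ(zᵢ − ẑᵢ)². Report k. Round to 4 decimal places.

The normal equations are: 807·k = 897.
(Σwᵢ·x·x = 807, Σwᵢ·x·z = 897.)
Hence k = 897 / 807 ≈ 1.11152.

k = 1.1115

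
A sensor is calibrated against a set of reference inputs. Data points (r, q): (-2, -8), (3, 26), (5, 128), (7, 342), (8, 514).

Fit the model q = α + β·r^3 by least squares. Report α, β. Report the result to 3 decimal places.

XᵀX·[α, β]ᵀ = Xᵀq reads: 5·α + 999·β = 1002;  999·α + 396211·β = 397240.
(Σ1 = 5, Σr^3 = 999, Σr^3·r^3 = 396211, Σq = 1002, Σr^3·q = 397240.)
Eliminating β: 396211·(row 1) − 999·(row 2) gives 983054·α = 396211·1002 − 999·397240 = 160662, so α = 80331/491527.
Then β = (397240 − 999·(80331/491527))/396211 = 492601/491527.

α = 0.163, β = 1.002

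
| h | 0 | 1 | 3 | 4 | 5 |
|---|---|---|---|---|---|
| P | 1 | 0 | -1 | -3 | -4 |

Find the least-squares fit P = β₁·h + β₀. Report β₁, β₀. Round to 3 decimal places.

β₁ = -0.977, β₀ = 1.140

The normal equations are: 51·β₁ + 13·β₀ = -35;  13·β₁ + 5·β₀ = -7.
Eliminating β₀: 5·(row 1) − 13·(row 2) gives 86·β₁ = 5·(-35) − 13·(-7) = -84, so β₁ = -42/43.
Then β₀ = ((-7) − 13·(-42/43))/5 = 49/43.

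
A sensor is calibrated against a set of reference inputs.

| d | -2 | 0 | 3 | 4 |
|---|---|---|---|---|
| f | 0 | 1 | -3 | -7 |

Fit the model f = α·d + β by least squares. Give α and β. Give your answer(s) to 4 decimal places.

XᵀX·[α, β]ᵀ = Xᵀf reads: 29·α + 5·β = -37;  5·α + 4·β = -9.
(Σd·d = 29, Σd = 5, Σ1 = 4, Σd·f = -37, Σf = -9.)
Determinant 29·4 − 5² = 91.
α = ((-37)·4 − 5·(-9))/91 = -103/91; β = (29·(-9) − 5·(-37))/91 = -76/91.

α = -1.1319, β = -0.8352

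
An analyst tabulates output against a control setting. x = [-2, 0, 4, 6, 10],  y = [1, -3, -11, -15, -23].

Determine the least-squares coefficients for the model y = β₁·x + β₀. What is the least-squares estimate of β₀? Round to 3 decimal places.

β₀ = -3.000

The normal equations are: 156·β₁ + 18·β₀ = -366;  18·β₁ + 5·β₀ = -51.
det = 156·5 − 18² = 456.
β₁ = ((-366)·5 − 18·(-51))/456 = -2; β₀ = (156·(-51) − 18·(-366))/456 = -3.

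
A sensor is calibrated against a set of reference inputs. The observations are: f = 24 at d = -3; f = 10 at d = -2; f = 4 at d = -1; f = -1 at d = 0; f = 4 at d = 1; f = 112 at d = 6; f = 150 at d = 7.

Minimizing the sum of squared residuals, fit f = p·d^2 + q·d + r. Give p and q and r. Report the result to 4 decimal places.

p = 2.9405, q = 0.8690, r = 0.2857

From the data, Σd^2·d^2 = 3796, Σd^2·d = 524, Σd^2 = 100, Σd·d = 100, Σd = 8, Σ1 = 7.
Moment sums: Σd^2·f = 11646, Σd·f = 1630, Σf = 303.
So MᵀM·[p, q, r]ᵀ = Mᵀf: [[3796, 524, 100]; [524, 100, 8]; [100, 8, 7]]·[p, q, r]ᵀ = [11646, 1630, 303]ᵀ.
Inverting the 3×3 Gram matrix, [p, q, r]ᵀ = [247/84, 73/84, 2/7]ᵀ.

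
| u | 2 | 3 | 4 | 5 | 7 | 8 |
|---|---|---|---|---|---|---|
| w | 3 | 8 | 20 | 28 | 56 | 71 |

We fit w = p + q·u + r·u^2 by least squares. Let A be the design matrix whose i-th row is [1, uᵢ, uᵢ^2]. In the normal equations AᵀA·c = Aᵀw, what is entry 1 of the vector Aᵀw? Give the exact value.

186

Entry 1 ↔ basis 1, so (Aᵀw)_{1} = Σᵢ wᵢ = (1)·(3) + (1)·(8) + (1)·(20) + (1)·(28) + (1)·(56) + (1)·(71) = 186.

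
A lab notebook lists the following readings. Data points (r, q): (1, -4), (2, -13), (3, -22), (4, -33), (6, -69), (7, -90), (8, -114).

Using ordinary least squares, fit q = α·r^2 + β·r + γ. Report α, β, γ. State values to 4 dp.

From the data, Σr^2·r^2 = 8147, Σr^2·r = 1171, Σr^2 = 179, Σr·r = 179, Σr = 31, Σ1 = 7.
And Σr^2·q = -14972, Σr·q = -2184, Σq = -345.
MᵀM·[α, β, γ]ᵀ = Mᵀq becomes [[8147, 1171, 179]; [1171, 179, 31]; [179, 31, 7]]·[α, β, γ]ᵀ = [-14972, -2184, -345]ᵀ.
Row-reducing yields α = -14573/10164, β = -27719/10164, γ = -461/847.

α = -1.4338, β = -2.7272, γ = -0.5443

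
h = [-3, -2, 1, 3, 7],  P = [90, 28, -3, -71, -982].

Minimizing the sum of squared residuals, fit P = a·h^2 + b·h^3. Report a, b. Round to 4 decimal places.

a = 1.0133, b = -3.0074

Compute the Gram sums: Σh^2·h^2 = 2580, Σh^2·h^3 = 16776, Σh^3·h^3 = 119172.
And Σh^2·P = -47838, Σh^3·P = -341400.
det = 2580·119172 − 16776² = 26029584.
a = ((-47838)·119172 − 16776·(-341400))/26029584 = 366337/361522; b = (2580·(-341400) − 16776·(-47838))/26029584 = -543623/180761.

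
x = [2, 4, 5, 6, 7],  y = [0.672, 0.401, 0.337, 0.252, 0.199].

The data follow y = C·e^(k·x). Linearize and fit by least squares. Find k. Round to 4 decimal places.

With ln yᵢ as the transformed response and xᵢ as the regressor:
Sums: Σx = 24.0000, Σ(x)² = 130.0000, Σln y = -5.3917, Σx·ln y = -29.4596.
Normal system: [[130.0000, 24.0000]; [24.0000, 5]]·[k, ln C]ᵀ = [-29.4596, -5.3917]ᵀ.
Δ = 130.0000·5 − (24.0000)² = 74.0000; k = (-29.4596·5 − 24.0000·-5.3917)/74.0000 = -0.24184, ln C = (130.0000·-5.3917 − 24.0000·-29.4596)/74.0000 = 0.08250.

k = -0.2418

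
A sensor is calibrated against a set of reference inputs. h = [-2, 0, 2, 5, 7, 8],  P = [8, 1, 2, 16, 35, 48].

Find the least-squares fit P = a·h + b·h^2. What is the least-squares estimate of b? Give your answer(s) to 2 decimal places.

b = 0.95

The normal system XᵀX·[a, b]ᵀ = XᵀP is [[146, 980]; [980, 7154]]·[a, b]ᵀ = [697, 5227]ᵀ.
Eliminating b: 7154·(row 1) − 980·(row 2) gives 84084·a = 7154·697 − 980·5227 = -136122, so a = -463/286.
Then b = (5227 − 980·(-463/286))/7154 = 13347/14014.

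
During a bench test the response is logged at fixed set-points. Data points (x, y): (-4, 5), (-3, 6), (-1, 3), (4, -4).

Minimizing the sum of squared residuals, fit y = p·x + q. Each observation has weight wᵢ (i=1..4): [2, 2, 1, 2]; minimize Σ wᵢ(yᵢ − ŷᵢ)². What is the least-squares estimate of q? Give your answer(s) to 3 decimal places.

q = 1.192

MᵀWM·[p, q]ᵀ = MᵀWy reads: 83·p + (-7)·q = -111;  (-7)·p + 7·q = 17.
Determinant 83·7 − (-7)² = 532.
p = ((-111)·7 − (-7)·17)/532 = -47/38; q = (83·17 − (-7)·(-111))/532 = 317/266.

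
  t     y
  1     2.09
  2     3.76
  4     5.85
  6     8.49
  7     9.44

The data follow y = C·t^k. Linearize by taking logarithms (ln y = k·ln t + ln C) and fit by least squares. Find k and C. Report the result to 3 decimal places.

With ln yᵢ as the transformed response and ln tᵢ as the regressor:
Σln t = 5.8171, Σ(ln t)² = 9.3992, Σln y = 8.2119, Σln t·ln y = 11.5677.
Equations: 9.3992·k + 5.8171·ln C = 11.5677;  5.8171·k + 5·ln C = 8.2119.
Slope k = (n·Σln t·ln y − Σln t·Σln y)/(n·Σ(ln t)² − (Σln t)²) = (5·11.5677 − 5.8171·8.2119)/13.1574 = 0.76528; ln C = (Σln y − k·Σln t)/n = 0.75203, so C = exp(0.75203) = 2.12131.

k = 0.765, C = 2.121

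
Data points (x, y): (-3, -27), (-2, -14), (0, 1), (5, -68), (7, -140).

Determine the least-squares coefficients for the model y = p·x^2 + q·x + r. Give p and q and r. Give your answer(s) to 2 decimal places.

The normal equations are: 3123·p + 433·q + 87·r = -8859;  433·p + 87·q + 7·r = -1211;  87·p + 7·q + 5·r = -248.
(Σx^2·x^2 = 3123, Σx^2·x = 433, Σx^2 = 87, Σx·x = 87, Σx = 7, Σ1 = 5, Σx^2·y = -8859, Σx·y = -1211, Σy = -248.)
Solving the 3×3 system (Gaussian elimination) gives p = -204917/68462, q = 60009/68462, r = 42914/34231.

p = -2.99, q = 0.88, r = 1.25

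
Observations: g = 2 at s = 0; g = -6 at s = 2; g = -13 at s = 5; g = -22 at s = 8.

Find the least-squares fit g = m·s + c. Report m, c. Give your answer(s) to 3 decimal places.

m = -2.905, c = 1.143

MᵀM·[m, c]ᵀ = Mᵀg reads: 93·m + 15·c = -253;  15·m + 4·c = -39.
Δ = 93·4 − 15² = 147.
m = ((-253)·4 − 15·(-39))/147 = -61/21; c = (93·(-39) − 15·(-253))/147 = 8/7.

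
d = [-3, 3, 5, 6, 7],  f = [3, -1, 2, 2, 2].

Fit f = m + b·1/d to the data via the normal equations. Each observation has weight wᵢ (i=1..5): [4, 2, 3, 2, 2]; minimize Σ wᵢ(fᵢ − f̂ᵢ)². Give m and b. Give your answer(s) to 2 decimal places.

m = 2.01, b = -3.78

Sums needed: Σwᵢ·1 = 13, Σwᵢ·1/d = 58/105, Σwᵢ·1/d·1/d = 19471/22050.
Right-hand side: Σwᵢ·f = 24, Σwᵢ·1/d·f = -78/35.
Eliminating b: (19471/22050)·(row 1) − (58/105)·(row 2) gives (49279/4410)·m = (19471/22050)·24 − (58/105)·(-78/35) = 82408/3675, so m = 494448/246395.
Then b = ((-78/35) − (58/105)·(494448/246395))/(19471/22050) = -186228/49279.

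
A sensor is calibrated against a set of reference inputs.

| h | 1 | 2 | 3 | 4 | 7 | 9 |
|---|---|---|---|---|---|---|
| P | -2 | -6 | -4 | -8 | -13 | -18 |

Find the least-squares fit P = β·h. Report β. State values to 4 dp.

Entries of XᵀX: Σh·h = 160.
Right-hand side: Σh·P = -311.
So XᵀX·[β]ᵀ = XᵀP: [[160]]·[β]ᵀ = [-311]ᵀ.
Hence β = -311 / 160 ≈ -1.94375.

β = -1.9438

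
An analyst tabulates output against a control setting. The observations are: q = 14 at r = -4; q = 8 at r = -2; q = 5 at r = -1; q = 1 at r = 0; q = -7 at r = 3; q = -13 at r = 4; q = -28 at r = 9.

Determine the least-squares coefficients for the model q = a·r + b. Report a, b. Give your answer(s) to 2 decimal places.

a = -3.26, b = 1.33

Entries of AᵀA: Σr·r = 127, Σr = 9, Σ1 = 7.
And Σr·q = -402, Σq = -20.
So AᵀA·[a, b]ᵀ = Aᵀq: [[127, 9]; [9, 7]]·[a, b]ᵀ = [-402, -20]ᵀ.
Determinant 127·7 − 9² = 808.
a = ((-402)·7 − 9·(-20))/808 = -1317/404; b = (127·(-20) − 9·(-402))/808 = 539/404.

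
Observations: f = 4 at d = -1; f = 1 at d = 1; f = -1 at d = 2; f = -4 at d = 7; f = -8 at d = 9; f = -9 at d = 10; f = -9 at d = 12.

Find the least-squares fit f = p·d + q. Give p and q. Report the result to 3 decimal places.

p = -1.020, q = 2.113

With design matrix A, AᵀA = [[380, 40]; [40, 7]] and Aᵀf = [-303, -26]ᵀ.
Δ = 380·7 − 40² = 1060.
p = ((-303)·7 − 40·(-26))/1060 = -1081/1060; q = (380·(-26) − 40·(-303))/1060 = 112/53.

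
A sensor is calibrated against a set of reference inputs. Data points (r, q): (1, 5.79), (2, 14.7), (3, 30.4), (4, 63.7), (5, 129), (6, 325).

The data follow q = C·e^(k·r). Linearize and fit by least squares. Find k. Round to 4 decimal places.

k = 0.7827

Taking logs, ln q = k·r + ln C, so regress ln q on r.
XᵀX = [[91.0000, 21.0000]; [21.0000, 6]], rhs = [92.9939, 22.6562]ᵀ  (here Σr = 21.0000, Σ(r)² = 91.0000, Σln q = 22.6562, Σr·ln q = 92.9939).
Δ = 91.0000·6 − (21.0000)² = 105.0000; k = (92.9939·6 − 21.0000·22.6562)/105.0000 = 0.78269, ln C = (91.0000·22.6562 − 21.0000·92.9939)/105.0000 = 1.03663.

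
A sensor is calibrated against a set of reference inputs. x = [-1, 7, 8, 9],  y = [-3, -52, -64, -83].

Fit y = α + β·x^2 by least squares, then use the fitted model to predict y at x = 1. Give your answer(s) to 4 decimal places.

ŷ = -3.1566

Normal-equation sums: Σ1 = 4, Σx^2 = 195, Σx^2·x^2 = 13059.
For Aᵀy: Σy = -202, Σx^2·y = -13370.
Normal equations: [[4, 195]; [195, 13059]]·[α, β]ᵀ = [-202, -13370]ᵀ.
Eliminating β: 13059·(row 1) − 195·(row 2) gives 14211·α = 13059·(-202) − 195·(-13370) = -30768, so α = -10256/4737.
Then β = ((-13370) − 195·(-10256/4737))/13059 = -14090/14211.
At x = 1: ŷ = (-10256/4737)·(1) + (-14090/14211)·(1) = -44858/14211.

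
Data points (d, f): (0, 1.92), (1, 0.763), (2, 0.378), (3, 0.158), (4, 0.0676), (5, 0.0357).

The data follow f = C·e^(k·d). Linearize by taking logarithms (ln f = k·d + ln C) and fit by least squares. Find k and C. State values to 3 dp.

k = -0.802, C = 1.812

Let Y = ln f. Fitting Y = k·d + ln C by least squares:
AᵀA = [[55.0000, 15.0000]; [15.0000, 6]], rhs = [-35.1913, -8.4629]ᵀ  (here Σd = 15.0000, Σ(d)² = 55.0000, Σln f = -8.4629, Σd·ln f = -35.1913).
Δ = 55.0000·6 − (15.0000)² = 105.0000; k = (-35.1913·6 − 15.0000·-8.4629)/105.0000 = -0.80194, ln C = (55.0000·-8.4629 − 15.0000·-35.1913)/105.0000 = 0.59436, so C = exp(0.59436) = 1.81187.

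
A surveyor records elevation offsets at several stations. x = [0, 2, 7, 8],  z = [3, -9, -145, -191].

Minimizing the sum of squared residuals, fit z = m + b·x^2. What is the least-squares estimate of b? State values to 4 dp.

b = -3.0289

The normal equations are: 4·m + 117·b = -342;  117·m + 6513·b = -19365.
Eliminating b: 6513·(row 1) − 117·(row 2) gives 12363·m = 6513·(-342) − 117·(-19365) = 38259, so m = 981/317.
Then b = ((-19365) − 117·(981/317))/6513 = -12482/4121.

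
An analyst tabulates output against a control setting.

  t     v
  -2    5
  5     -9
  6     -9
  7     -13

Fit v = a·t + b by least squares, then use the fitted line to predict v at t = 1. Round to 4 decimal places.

v̂ = -0.7400

Forming AᵀA = [[114, 16]; [16, 4]] and Aᵀv = [-200, -26]ᵀ gives AᵀA·[a, b]ᵀ = Aᵀv.
Δ = 114·4 − 16² = 200.
a = ((-200)·4 − 16·(-26))/200 = -48/25; b = (114·(-26) − 16·(-200))/200 = 59/50.
At t = 1: v̂ = (-48/25)·(1) + (59/50)·(1) = -37/50.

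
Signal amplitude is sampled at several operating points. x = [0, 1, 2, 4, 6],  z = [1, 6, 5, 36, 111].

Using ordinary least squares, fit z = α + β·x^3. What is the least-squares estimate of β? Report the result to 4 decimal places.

Sums needed: Σ1 = 5, Σx^3 = 289, Σx^3·x^3 = 50817.
For Aᵀz: Σz = 159, Σx^3·z = 26326.
Eliminating β: 50817·(row 1) − 289·(row 2) gives 170564·α = 50817·159 − 289·26326 = 471689, so α = 471689/170564.
Then β = (26326 − 289·(471689/170564))/50817 = 85679/170564.

β = 0.5023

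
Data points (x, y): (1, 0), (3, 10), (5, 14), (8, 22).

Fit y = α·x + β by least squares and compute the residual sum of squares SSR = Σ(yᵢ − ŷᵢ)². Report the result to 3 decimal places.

The normal system MᵀM·[α, β]ᵀ = Mᵀy is [[99, 17]; [17, 4]]·[α, β]ᵀ = [276, 46]ᵀ.
Determinant 99·4 − 17² = 107.
α = (276·4 − 17·46)/107 = 322/107; β = (99·46 − 17·276)/107 = -138/107.
Residuals: -184/107, 242/107, 26/107, -84/107; SSR = 936/107.

SSR = 8.748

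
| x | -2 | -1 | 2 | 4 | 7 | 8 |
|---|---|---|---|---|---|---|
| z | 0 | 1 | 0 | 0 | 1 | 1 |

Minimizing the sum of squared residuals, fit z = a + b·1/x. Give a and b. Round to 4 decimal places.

Normal-equation sums: Σ1 = 6, Σ1/x = -27/56, Σ1/x·1/x = 5013/3136.
And Σz = 3, Σ1/x·z = -41/56.
AᵀA·[a, b]ᵀ = Aᵀz becomes [[6, -27/56]; [-27/56, 5013/3136]]·[a, b]ᵀ = [3, -41/56]ᵀ.
Eliminating b: (5013/3136)·(row 1) − (-27/56)·(row 2) gives (29349/3136)·a = (5013/3136)·3 − (-27/56)·(-41/56) = 3483/784, so a = 516/1087.
Then b = ((-41/56) − (-27/56)·(516/1087))/(5013/3136) = -3080/9783.

a = 0.4747, b = -0.3148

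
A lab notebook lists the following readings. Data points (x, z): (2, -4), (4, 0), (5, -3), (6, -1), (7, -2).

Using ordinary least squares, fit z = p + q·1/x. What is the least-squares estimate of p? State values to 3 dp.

The normal system MᵀM·[p, q]ᵀ = Mᵀz is [[5, 529/420]; [529/420, 70681/176400]]·[p, q]ᵀ = [-10, -641/210]ᵀ.
Δ = 5·(70681/176400) − (529/420)² = 18391/44100.
p = ((-10)·(70681/176400) − (529/420)·(-641/210))/(18391/44100) = -7158/18391; q = (5·(-641/210) − (529/420)·(-10))/(18391/44100) = -117600/18391.

p = -0.389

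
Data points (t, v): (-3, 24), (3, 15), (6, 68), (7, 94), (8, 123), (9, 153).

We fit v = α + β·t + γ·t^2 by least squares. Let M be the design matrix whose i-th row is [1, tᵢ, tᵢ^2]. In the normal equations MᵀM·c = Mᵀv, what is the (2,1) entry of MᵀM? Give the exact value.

Row 2 ↔ basis t, column 1 ↔ basis 1, so (MᵀM)_{2,1} = Σᵢ t = (-3)·(1) + (3)·(1) + (6)·(1) + (7)·(1) + (8)·(1) + (9)·(1) = 30.

30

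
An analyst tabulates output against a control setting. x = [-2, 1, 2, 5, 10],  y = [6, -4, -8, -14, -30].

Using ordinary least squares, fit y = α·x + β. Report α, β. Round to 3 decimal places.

α = -2.923, β = -0.647

Entries of MᵀM: Σx·x = 134, Σx = 16, Σ1 = 5.
Right-hand side: Σx·y = -402, Σy = -50.
MᵀM·[α, β]ᵀ = Mᵀy becomes [[134, 16]; [16, 5]]·[α, β]ᵀ = [-402, -50]ᵀ.
Eliminating β: 5·(row 1) − 16·(row 2) gives 414·α = 5·(-402) − 16·(-50) = -1210, so α = -605/207.
Then β = ((-50) − 16·(-605/207))/5 = -134/207.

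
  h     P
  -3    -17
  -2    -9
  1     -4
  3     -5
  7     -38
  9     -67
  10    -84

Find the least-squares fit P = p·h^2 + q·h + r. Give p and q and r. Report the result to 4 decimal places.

The normal system AᵀA·[p, q, r]ᵀ = AᵀP is [[19141, 2065, 253]; [2065, 253, 25]; [253, 25, 7]]·[p, q, r]ᵀ = [-15927, -1659, -224]ᵀ.
Inverting the 3×3 Gram matrix, [p, q, r]ᵀ = [-256/259, 2743/1554, -4009/1554]ᵀ.

p = -0.9884, q = 1.7651, r = -2.5798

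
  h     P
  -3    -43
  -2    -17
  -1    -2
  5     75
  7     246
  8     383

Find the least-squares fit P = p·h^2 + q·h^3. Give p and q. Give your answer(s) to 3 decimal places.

p = -1.899, q = 0.986

With design matrix A, AᵀA = [[7220, 52424]; [52424, 396212]] and AᵀP = [37984, 291148]ᵀ.
Eliminating q: 396212·(row 1) − 52424·(row 2) gives 112374864·p = 396212·37984 − 52424·291148 = -213426144, so p = -494042/260127.
Then q = (291148 − 52424·(-494042/260127))/396212 = 256517/260127.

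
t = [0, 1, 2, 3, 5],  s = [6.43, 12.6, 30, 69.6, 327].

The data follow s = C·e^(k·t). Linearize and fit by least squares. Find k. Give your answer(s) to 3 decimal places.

k = 0.797

With ln sᵢ as the transformed response and tᵢ as the regressor:
Over the data: Σt = 11.0000, Σ(t)² = 39.0000, Σln s = 17.8286, Σt·ln s = 51.0142.
Normal system: [[39.0000, 11.0000]; [11.0000, 5]]·[k, ln C]ᵀ = [51.0142, 17.8286]ᵀ.
Δ = 39.0000·5 − (11.0000)² = 74.0000; k = (51.0142·5 − 11.0000·17.8286)/74.0000 = 0.79671, ln C = (39.0000·17.8286 − 11.0000·51.0142)/74.0000 = 1.81296.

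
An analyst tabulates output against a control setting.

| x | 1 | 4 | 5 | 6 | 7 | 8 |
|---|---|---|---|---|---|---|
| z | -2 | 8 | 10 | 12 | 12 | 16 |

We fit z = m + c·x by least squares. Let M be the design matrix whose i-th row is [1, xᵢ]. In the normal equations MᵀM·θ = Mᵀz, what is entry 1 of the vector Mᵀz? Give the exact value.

56

Entry 1 ↔ basis 1, so (Mᵀz)_{1} = Σᵢ zᵢ = (1)·(-2) + (1)·(8) + (1)·(10) + (1)·(12) + (1)·(12) + (1)·(16) = 56.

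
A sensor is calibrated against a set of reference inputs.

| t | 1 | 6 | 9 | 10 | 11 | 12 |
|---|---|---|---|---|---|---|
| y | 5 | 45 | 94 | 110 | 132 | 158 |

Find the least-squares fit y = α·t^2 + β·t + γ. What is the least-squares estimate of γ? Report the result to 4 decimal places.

γ = 2.8902

Entries of MᵀM: Σt^2·t^2 = 53235, Σt^2·t = 5005, Σt^2 = 483, Σt·t = 483, Σt = 49, Σ1 = 6.
And Σt^2·y = 58963, Σt·y = 5569, Σy = 544.
MᵀM·[α, β, γ]ᵀ = Mᵀy becomes [[53235, 5005, 483]; [5005, 483, 49]; [483, 49, 6]]·[α, β, γ]ᵀ = [58963, 5569, 544]ᵀ.
Solving the 3×3 system (Gaussian elimination) gives α = 2221/2296, β = 2785/2296, γ = 237/82.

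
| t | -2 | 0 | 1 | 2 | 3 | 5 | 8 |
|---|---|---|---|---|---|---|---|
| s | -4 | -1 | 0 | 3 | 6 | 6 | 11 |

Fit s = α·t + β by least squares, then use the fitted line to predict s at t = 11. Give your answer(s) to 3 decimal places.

The normal equations are: 107·α + 17·β = 150;  17·α + 7·β = 21.
(Σt·t = 107, Σt = 17, Σ1 = 7, Σt·s = 150, Σs = 21.)
Determinant 107·7 − 17² = 460.
α = (150·7 − 17·21)/460 = 693/460; β = (107·21 − 17·150)/460 = -303/460.
At t = 11: ŝ = (693/460)·(11) + (-303/460)·(1) = 366/23.

ŝ = 15.913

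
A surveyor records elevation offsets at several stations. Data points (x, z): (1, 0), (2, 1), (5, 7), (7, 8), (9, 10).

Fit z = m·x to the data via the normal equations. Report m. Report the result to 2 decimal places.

m = 1.14

MᵀM·[m]ᵀ = Mᵀz reads: 160·m = 183.
(Σx·x = 160, Σx·z = 183.)
Hence m = 183 / 160 ≈ 1.14375.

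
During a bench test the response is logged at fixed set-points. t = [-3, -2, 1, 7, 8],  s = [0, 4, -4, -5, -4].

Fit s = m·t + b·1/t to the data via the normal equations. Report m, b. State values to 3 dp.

m = -0.487, b = -3.419

Normal-equation sums: Σt·t = 127, Σt·1/t = 5, Σ1/t·1/t = 39433/28224.
Right-hand side: Σt·s = -79, Σ1/t·s = -101/14.
Normal equations: [[127, 5]; [5, 39433/28224]]·[m, b]ᵀ = [-79, -101/14]ᵀ.
Eliminating b: (39433/28224)·(row 1) − 5·(row 2) gives (4302391/28224)·m = (39433/28224)·(-79) − 5·(-101/14) = -2097127/28224, so m = -2097127/4302391.
Then b = ((-101/14) − 5·(-2097127/4302391))/(39433/28224) = -14710752/4302391.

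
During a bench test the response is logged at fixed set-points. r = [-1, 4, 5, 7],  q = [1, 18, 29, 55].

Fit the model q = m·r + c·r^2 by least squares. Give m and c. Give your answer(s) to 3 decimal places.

m = 0.215, c = 1.095

Entries of AᵀA: Σr·r = 91, Σr·r^2 = 531, Σr^2·r^2 = 3283.
Moment sums: Σr·q = 601, Σr^2·q = 3709.
Determinant 91·3283 − 531² = 16792.
m = (601·3283 − 531·3709)/16792 = 901/4198; c = (91·3709 − 531·601)/16792 = 4597/4198.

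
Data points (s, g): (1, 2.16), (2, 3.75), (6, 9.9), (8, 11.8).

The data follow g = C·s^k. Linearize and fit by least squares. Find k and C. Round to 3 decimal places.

k = 0.833, C = 2.145

With ln gᵢ as the transformed response and ln sᵢ as the regressor:
Over the data: Σln s = 4.5643, Σ(ln s)² = 8.0149, Σln g = 6.8525, Σln s·ln g = 10.1561.
Normal system: [[8.0149, 4.5643]; [4.5643, 4]]·[k, ln C]ᵀ = [10.1561, 6.8525]ᵀ.
Solving (det = 11.2265): k = 0.83261, ln C = 0.76304, so C = exp(0.76304) = 2.14480.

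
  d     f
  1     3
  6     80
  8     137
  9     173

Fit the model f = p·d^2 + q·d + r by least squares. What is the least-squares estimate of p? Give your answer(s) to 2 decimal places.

Entries of MᵀM: Σd^2·d^2 = 11954, Σd^2·d = 1458, Σd^2 = 182, Σd·d = 182, Σd = 24, Σ1 = 4.
And Σd^2·f = 25664, Σd·f = 3136, Σf = 393.
Solving the 3×3 system (Gaussian elimination) gives p = 10987/5618, q = 9199/5618, r = -1567/2809.

p = 1.96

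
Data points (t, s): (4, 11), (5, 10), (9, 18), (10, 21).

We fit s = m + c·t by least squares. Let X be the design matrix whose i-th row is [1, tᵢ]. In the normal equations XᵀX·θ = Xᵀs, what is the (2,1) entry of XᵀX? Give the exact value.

Row 2 ↔ basis t, column 1 ↔ basis 1, so (XᵀX)_{2,1} = Σᵢ t = (4)·(1) + (5)·(1) + (9)·(1) + (10)·(1) = 28.

28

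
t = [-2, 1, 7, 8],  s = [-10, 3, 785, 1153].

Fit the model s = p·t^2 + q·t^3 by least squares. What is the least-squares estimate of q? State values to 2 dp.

q = 2.03

Entries of MᵀM: Σt^2·t^2 = 6514, Σt^2·t^3 = 49544, Σt^3·t^3 = 379858.
For Mᵀs: Σt^2·s = 112220, Σt^3·s = 859674.
Normal equations: [[6514, 49544]; [49544, 379858]]·[p, q]ᵀ = [112220, 859674]ᵀ.
Eliminating q: 379858·(row 1) − 49544·(row 2) gives 19787076·p = 379858·112220 − 49544·859674 = 35976104, so p = 8994026/4946769.
Then q = (859674 − 49544·(8994026/4946769))/379858 = 10022189/4946769.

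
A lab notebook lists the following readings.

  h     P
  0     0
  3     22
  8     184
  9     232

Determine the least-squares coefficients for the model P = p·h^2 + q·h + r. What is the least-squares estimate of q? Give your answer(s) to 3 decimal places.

With design matrix X, XᵀX = [[10738, 1268, 154]; [1268, 154, 20]; [154, 20, 4]] and XᵀP = [30766, 3626, 438]ᵀ.
Inverting the 3×3 Gram matrix, [p, q, r]ᵀ = [5939/1947, -2995/1947, -160/649]ᵀ.

q = -1.538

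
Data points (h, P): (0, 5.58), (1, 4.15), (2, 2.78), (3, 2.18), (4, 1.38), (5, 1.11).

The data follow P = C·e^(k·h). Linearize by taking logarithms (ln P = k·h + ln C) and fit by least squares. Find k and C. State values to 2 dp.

With ln Pᵢ as the transformed response and hᵢ as the regressor:
AᵀA = [[55.0000, 15.0000]; [15.0000, 6]], rhs = [7.6161, 5.3705]ᵀ  (here Σh = 15.0000, Σ(h)² = 55.0000, Σln P = 5.3705, Σh·ln P = 7.6161).
Slope k = (n·Σh·ln P − Σh·Σln P)/(n·Σ(h)² − (Σh)²) = (6·7.6161 − 15.0000·5.3705)/105.0000 = -0.33201; ln C = (Σln P − k·Σh)/n = 1.72511, so C = exp(1.72511) = 5.61314.

k = -0.33, C = 5.61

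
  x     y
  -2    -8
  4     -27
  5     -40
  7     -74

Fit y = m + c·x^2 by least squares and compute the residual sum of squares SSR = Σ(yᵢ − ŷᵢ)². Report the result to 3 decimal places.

SSR = 1.640

Setting ∂/∂m … = 0 gives: 4·m + 94·c = -149;  94·m + 3298·c = -5090.
det = 4·3298 − 94² = 4356.
m = ((-149)·3298 − 94·(-5090))/4356 = -719/242; c = (4·(-5090) − 94·(-149))/4356 = -353/242.
Residuals: 195/242, -167/242, -68/121, 54/121; SSR = 397/242.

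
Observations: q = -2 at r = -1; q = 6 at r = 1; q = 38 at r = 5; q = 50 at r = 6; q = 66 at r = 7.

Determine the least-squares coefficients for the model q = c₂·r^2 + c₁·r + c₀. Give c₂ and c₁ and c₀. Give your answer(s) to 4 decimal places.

c₂ = 0.8397, c₁ = 3.2924, c₀ = 0.9372

Normal-equation sums: Σr^2·r^2 = 4324, Σr^2·r = 684, Σr^2 = 112, Σr·r = 112, Σr = 18, Σ1 = 5.
Right-hand side: Σr^2·q = 5988, Σr·q = 960, Σq = 158.
So AᵀA·[c₂, c₁, c₀]ᵀ = Aᵀq: [[4324, 684, 112]; [684, 112, 18]; [112, 18, 5]]·[c₂, c₁, c₀]ᵀ = [5988, 960, 158]ᵀ.
Row-reducing yields c₂ = 896/1067, c₁ = 3513/1067, c₀ = 1000/1067.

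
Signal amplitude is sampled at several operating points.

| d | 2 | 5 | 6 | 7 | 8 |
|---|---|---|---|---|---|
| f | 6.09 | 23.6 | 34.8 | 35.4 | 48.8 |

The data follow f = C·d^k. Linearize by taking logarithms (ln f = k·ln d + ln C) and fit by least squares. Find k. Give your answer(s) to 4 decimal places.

Taking logs, ln f = k·ln d + ln C, so regress ln f on ln d.
Over the data: Σln d = 8.1197, Σ(ln d)² = 14.3918, Σln f = 15.9720, Σln d·ln f = 27.7250.
Normal system: [[14.3918, 8.1197]; [8.1197, 5]]·[k, ln C]ᵀ = [27.7250, 15.9720]ᵀ.
Slope k = (n·Σln d·ln f − Σln d·Σln f)/(n·Σ(ln d)² − (Σln d)²) = (5·27.7250 − 8.1197·15.9720)/6.0295 = 1.48229; ln C = (Σln f − k·Σln d)/n = 0.78724.

k = 1.4823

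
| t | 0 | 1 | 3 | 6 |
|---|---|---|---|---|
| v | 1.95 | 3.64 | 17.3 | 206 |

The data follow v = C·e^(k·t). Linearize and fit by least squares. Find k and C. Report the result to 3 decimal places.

Linearized form: ln v = k·t + ln C. From the 4 transformed points,
Over the data: Σt = 10.0000, Σ(t)² = 46.0000, Σln v = 10.1384, Σt·ln v = 41.8114.
Normal system: [[46.0000, 10.0000]; [10.0000, 4]]·[k, ln C]ᵀ = [41.8114, 10.1384]ᵀ.
Slope k = (n·Σt·ln v − Σt·Σln v)/(n·Σ(t)² − (Σt)²) = (4·41.8114 − 10.0000·10.1384)/84.0000 = 0.78407; ln C = (Σln v − k·Σt)/n = 0.57444, so C = exp(0.57444) = 1.77613.

k = 0.784, C = 1.776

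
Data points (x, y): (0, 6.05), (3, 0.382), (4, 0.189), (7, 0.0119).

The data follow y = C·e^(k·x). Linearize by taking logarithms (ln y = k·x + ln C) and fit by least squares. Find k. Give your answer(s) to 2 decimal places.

With ln yᵢ as the transformed response and xᵢ as the regressor:
Σx = 14.0000, Σ(x)² = 74.0000, Σln y = -5.2595, Σx·ln y = -40.5696.
Equations: 74.0000·k + 14.0000·ln C = -40.5696;  14.0000·k + 4·ln C = -5.2595.
Slope k = (n·Σx·ln y − Σx·Σln y)/(n·Σ(x)² − (Σx)²) = (4·-40.5696 − 14.0000·-5.2595)/100.0000 = -0.88645; ln C = (Σln y − k·Σx)/n = 1.78771.

k = -0.89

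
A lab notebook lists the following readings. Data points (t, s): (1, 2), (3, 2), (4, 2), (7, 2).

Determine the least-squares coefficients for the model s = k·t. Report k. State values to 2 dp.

k = 0.40

From the data, Σt·t = 75.
Right-hand side: Σt·s = 30.
So AᵀA·[k]ᵀ = Aᵀs: [[75]]·[k]ᵀ = [30]ᵀ.
k = 30/75 = 0.4.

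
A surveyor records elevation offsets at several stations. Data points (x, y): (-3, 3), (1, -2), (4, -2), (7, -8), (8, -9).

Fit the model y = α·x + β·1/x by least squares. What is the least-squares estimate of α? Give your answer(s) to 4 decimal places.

From the data, Σx·x = 139, Σx·1/x = 5, Σ1/x·1/x = 34141/28224.
For Mᵀy: Σx·y = -147, Σ1/x·y = -323/56.
Δ = 139·(34141/28224) − 5² = 4039999/28224.
α = ((-147)·(34141/28224) − 5·(-323/56))/(4039999/28224) = -4204767/4039999; β = (139·(-323/56) − 5·(-147))/(4039999/28224) = -1883448/4039999.

α = -1.0408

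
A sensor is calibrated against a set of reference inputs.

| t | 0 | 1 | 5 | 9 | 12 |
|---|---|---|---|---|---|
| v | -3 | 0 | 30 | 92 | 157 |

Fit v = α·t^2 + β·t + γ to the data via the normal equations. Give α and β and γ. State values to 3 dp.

With design matrix X, XᵀX = [[27923, 2583, 251]; [2583, 251, 27]; [251, 27, 5]] and Xᵀv = [30810, 2862, 276]ᵀ.
Row-reducing yields α = 10403/10933, β = 21150/10933, γ = -32939/10933.

α = 0.952, β = 1.935, γ = -3.013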